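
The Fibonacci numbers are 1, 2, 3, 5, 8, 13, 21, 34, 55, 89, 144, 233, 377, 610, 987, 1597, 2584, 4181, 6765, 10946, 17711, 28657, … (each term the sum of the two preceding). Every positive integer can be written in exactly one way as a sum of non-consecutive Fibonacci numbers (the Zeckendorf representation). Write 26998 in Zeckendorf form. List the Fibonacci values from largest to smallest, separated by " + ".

17711 + 6765 + 1597 + 610 + 233 + 55 + 21 + 5 + 1

take 17711 (≤ 26998); 26998 − 17711 = 9287
take 6765 (≤ 9287); 9287 − 6765 = 2522
take 1597 (≤ 2522); 2522 − 1597 = 925
take 610 (≤ 925); 925 − 610 = 315
take 233 (≤ 315); 315 − 233 = 82
take 55 (≤ 82); 82 − 55 = 27
take 21 (≤ 27); 27 − 21 = 6
take 5 (≤ 6); 6 − 5 = 1
take 1 (≤ 1); 1 − 1 = 0
So 26998 = 17711 + 6765 + 1597 + 610 + 233 + 55 + 21 + 5 + 1, with no two terms consecutive in the sequence.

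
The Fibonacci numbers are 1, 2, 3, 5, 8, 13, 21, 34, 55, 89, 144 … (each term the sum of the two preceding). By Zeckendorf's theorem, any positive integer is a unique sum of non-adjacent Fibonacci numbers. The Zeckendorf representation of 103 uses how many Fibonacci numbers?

103: greatest Fibonacci not exceeding it is 89, leaving 14
14: greatest Fibonacci not exceeding it is 13, leaving 1
1: greatest Fibonacci not exceeding it is 1, leaving 0
103 = 89 + 13 + 1, which has 3 terms.

3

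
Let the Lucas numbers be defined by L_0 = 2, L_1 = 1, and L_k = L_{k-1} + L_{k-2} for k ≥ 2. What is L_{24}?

103682

Iterating the recurrence up to L_{16} = 2207 and L_{15} = 1364:
L_{17} = L_{16} + L_{15} = 2207 + 1364 = 3571
L_{18} = L_{17} + L_{16} = 3571 + 2207 = 5778
L_{19} = L_{18} + L_{17} = 5778 + 3571 = 9349
L_{20} = L_{19} + L_{18} = 9349 + 5778 = 15127
L_{21} = L_{20} + L_{19} = 15127 + 9349 = 24476
L_{22} = L_{21} + L_{20} = 24476 + 15127 = 39603
L_{23} = L_{22} + L_{21} = 39603 + 24476 = 64079
L_{24} = L_{23} + L_{22} = 64079 + 39603 = 103682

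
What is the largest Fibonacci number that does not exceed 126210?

121393

121393 ≤ 126210 < 196418, so the largest Fibonacci number not exceeding 126210 is 121393.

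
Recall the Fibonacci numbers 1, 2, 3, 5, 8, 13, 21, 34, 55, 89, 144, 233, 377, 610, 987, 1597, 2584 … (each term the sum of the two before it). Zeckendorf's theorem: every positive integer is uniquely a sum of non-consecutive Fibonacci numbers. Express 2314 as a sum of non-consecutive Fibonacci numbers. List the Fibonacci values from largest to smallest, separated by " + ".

1597 + 610 + 89 + 13 + 5

largest Fibonacci ≤ 2314 is 1597; 2314 − 1597 = 717
largest Fibonacci ≤ 717 is 610; 717 − 610 = 107
largest Fibonacci ≤ 107 is 89; 107 − 89 = 18
largest Fibonacci ≤ 18 is 13; 18 − 13 = 5
largest Fibonacci ≤ 5 is 5; 5 − 5 = 0
So 2314 = 1597 + 610 + 89 + 13 + 5, with no two terms consecutive in the sequence.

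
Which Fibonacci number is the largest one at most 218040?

196418 ≤ 218040 < 317811, so the largest Fibonacci number not exceeding 218040 is 196418.

196418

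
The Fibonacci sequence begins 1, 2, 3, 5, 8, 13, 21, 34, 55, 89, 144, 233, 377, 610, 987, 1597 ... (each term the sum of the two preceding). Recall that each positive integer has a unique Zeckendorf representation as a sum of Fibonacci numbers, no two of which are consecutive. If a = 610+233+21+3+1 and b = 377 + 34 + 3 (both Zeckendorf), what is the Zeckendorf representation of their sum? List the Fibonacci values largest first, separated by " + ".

The two numbers are 868 and 414, so their sum is 1282.
Repeatedly subtract the largest Fibonacci number that fits:
subtract 987 from 1282: 295 remains
subtract 233 from 295: 62 remains
subtract 55 from 62: 7 remains
subtract 5 from 7: 2 remains
subtract 2 from 2: 0 remains

987 + 233 + 55 + 5 + 2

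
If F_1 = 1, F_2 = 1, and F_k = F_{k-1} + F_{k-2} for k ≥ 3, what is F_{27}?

Iterating the recurrence up to F_{22} = 17711 and F_{21} = 10946:
F_{23} = F_{22} + F_{21} = 17711 + 10946 = 28657
F_{24} = F_{23} + F_{22} = 28657 + 17711 = 46368
F_{25} = F_{24} + F_{23} = 46368 + 28657 = 75025
F_{26} = F_{25} + F_{24} = 75025 + 46368 = 121393
F_{27} = F_{26} + F_{25} = 121393 + 75025 = 196418

196418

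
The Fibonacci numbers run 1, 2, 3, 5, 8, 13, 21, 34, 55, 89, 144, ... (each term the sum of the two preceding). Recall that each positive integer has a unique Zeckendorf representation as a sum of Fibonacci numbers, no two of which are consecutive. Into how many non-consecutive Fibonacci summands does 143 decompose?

5

take 89 (≤ 143); 143 − 89 = 54
take 34 (≤ 54); 54 − 34 = 20
take 13 (≤ 20); 20 − 13 = 7
take 5 (≤ 7); 7 − 5 = 2
take 2 (≤ 2); 2 − 2 = 0
143 = 89 + 34 + 13 + 5 + 2, which has 5 terms.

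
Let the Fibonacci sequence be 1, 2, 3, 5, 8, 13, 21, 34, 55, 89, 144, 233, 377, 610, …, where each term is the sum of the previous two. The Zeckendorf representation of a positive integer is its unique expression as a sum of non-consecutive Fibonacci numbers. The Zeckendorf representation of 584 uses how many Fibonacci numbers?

4

Greedy algorithm:
377 ≤ 584 < 610, so take 377; remainder 207
144 ≤ 207 < 233, so take 144; remainder 63
55 ≤ 63 < 89, so take 55; remainder 8
8 ≤ 8 < 13, so take 8; remainder 0
584 = 377 + 144 + 55 + 8, which has 4 terms.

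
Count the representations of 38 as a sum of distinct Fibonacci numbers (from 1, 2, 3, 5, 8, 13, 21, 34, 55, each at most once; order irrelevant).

3

Starting from the Zeckendorf form and repeatedly splitting a term F_k into F_{k−1} + F_{k−2} (when neither is already used) reaches every representation.
38 = 34+3+1 = 21+13+3+1 = 21+8+5+3+1 — 3 representations.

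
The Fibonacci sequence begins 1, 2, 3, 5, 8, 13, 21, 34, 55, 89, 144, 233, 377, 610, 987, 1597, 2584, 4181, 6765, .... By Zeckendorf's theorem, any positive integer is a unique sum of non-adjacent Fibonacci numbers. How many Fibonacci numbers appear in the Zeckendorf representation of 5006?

Greedy algorithm:
5006 − 4181 = 825
825 − 610 = 215
215 − 144 = 71
71 − 55 = 16
16 − 13 = 3
3 − 3 = 0
5006 = 4181 + 610 + 144 + 55 + 13 + 3, which has 6 terms.

6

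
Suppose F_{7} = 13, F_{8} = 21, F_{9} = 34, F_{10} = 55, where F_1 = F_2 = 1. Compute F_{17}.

By the addition formula F_{m+n} = F_m F_{n+1} + F_{m−1} F_n with m=8, n=9: F_{17} = 21·55 + 13·34 = 1155 + 442 = 1597.

1597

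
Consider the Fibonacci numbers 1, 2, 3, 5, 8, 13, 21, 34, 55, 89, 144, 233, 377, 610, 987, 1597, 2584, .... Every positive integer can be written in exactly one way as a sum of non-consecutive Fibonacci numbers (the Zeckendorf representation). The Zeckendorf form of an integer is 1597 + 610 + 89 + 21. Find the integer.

2317

1597 + 610 + 89 + 21 = 2317.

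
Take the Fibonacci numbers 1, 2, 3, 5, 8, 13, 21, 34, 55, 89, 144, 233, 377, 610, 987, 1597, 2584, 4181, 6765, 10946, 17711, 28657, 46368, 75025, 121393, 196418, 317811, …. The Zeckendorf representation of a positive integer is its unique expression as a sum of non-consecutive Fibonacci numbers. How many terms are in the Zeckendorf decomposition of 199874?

6

Greedily peel off the largest Fibonacci term at each step:
subtract 196418 from 199874: 3456 remains
subtract 2584 from 3456: 872 remains
subtract 610 from 872: 262 remains
subtract 233 from 262: 29 remains
subtract 21 from 29: 8 remains
subtract 8 from 8: 0 remains
199874 = 196418 + 2584 + 610 + 233 + 21 + 8, which has 6 terms.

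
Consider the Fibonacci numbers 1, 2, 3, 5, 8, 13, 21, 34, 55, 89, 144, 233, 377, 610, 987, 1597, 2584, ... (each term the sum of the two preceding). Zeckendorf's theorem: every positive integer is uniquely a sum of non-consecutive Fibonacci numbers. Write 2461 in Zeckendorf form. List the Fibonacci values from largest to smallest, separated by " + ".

1597 + 610 + 233 + 21

2461 − 1597 = 864
864 − 610 = 254
254 − 233 = 21
21 − 21 = 0
So 2461 = 1597 + 610 + 233 + 21, with no two terms consecutive in the sequence.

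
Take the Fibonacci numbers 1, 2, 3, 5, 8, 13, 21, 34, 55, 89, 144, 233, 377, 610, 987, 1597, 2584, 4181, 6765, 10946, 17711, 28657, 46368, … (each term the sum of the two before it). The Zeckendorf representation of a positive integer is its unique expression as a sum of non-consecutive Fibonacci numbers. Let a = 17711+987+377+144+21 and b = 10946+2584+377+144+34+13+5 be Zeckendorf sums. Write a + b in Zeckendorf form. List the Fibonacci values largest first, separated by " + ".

The two numbers are 19240 and 14103, so their sum is 33343.
28657 ≤ 33343 < 46368, so take 28657; remainder 4686
4181 ≤ 4686 < 6765, so take 4181; remainder 505
377 ≤ 505 < 610, so take 377; remainder 128
89 ≤ 128 < 144, so take 89; remainder 39
34 ≤ 39 < 55, so take 34; remainder 5
5 ≤ 5 < 8, so take 5; remainder 0

28657 + 4181 + 377 + 89 + 34 + 5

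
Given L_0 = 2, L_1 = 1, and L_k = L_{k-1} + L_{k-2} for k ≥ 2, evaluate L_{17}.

3571

Iterating the recurrence up to L_{10} = 123 and L_{9} = 76:
L_{11} = L_{10} + L_{9} = 123 + 76 = 199
L_{12} = L_{11} + L_{10} = 199 + 123 = 322
L_{13} = L_{12} + L_{11} = 322 + 199 = 521
L_{14} = L_{13} + L_{12} = 521 + 322 = 843
L_{15} = L_{14} + L_{13} = 843 + 521 = 1364
L_{16} = L_{15} + L_{14} = 1364 + 843 = 2207
L_{17} = L_{16} + L_{15} = 2207 + 1364 = 3571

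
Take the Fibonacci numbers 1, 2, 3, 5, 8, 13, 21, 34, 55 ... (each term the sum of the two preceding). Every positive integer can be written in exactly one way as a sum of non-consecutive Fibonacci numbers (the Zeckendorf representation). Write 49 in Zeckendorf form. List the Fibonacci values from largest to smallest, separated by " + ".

Greedy algorithm:
take 34 (≤ 49); 49 − 34 = 15
take 13 (≤ 15); 15 − 13 = 2
take 2 (≤ 2); 2 − 2 = 0
So 49 = 34 + 13 + 2, with no two terms consecutive in the sequence.

34 + 13 + 2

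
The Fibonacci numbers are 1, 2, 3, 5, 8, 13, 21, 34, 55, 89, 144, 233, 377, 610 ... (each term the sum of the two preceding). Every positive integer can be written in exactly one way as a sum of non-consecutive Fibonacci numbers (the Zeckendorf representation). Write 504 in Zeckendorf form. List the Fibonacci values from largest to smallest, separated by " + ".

Greedy algorithm:
504 − 377 = 127
127 − 89 = 38
38 − 34 = 4
4 − 3 = 1
1 − 1 = 0
So 504 = 377 + 89 + 34 + 3 + 1, with no two terms consecutive in the sequence.

377 + 89 + 34 + 3 + 1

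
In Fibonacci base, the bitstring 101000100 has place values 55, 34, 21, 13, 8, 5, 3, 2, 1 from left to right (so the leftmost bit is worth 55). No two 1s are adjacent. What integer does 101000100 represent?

79

Summing the place values of the 1 bits: 55 + 21 + 3 = 79.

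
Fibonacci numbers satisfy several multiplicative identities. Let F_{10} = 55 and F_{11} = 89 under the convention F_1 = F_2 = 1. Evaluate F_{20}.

6765

By the doubling identity F_{2k} = F_k(2F_{k+1} − F_k): F_{20} = 55·(2·89 − 55) = 55·123 = 6765.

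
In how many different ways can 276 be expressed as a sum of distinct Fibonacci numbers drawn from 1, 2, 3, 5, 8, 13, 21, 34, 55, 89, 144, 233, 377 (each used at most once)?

276 = 233+34+8+1 = 233+34+5+3+1 = 233+21+13+8+1 = 144+89+34+8+1 = 233+21+13+5+3+1 = … (5 more), for 10 in all.

10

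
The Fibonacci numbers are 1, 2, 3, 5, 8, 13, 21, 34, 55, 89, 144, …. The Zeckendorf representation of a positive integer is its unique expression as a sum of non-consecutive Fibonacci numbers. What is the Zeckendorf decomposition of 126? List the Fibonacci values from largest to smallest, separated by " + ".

89 + 34 + 3

Greedy algorithm:
89 ≤ 126 < 144, so take 89; remainder 37
34 ≤ 37 < 55, so take 34; remainder 3
3 ≤ 3 < 5, so take 3; remainder 0
So 126 = 89 + 34 + 3, with no two terms consecutive in the sequence.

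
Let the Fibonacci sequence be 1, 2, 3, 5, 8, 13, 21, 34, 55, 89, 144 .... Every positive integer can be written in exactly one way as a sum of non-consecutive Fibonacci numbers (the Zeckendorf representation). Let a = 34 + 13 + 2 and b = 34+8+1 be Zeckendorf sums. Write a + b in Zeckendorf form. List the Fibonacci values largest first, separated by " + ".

89 + 3

The two numbers are 49 and 43, so their sum is 92.
Repeatedly subtract the largest Fibonacci number that fits:
89 ≤ 92 < 144, so take 89; remainder 3
3 ≤ 3 < 5, so take 3; remainder 0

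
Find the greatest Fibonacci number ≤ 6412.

4181

4181 ≤ 6412 < 6765, so the largest Fibonacci number not exceeding 6412 is 4181.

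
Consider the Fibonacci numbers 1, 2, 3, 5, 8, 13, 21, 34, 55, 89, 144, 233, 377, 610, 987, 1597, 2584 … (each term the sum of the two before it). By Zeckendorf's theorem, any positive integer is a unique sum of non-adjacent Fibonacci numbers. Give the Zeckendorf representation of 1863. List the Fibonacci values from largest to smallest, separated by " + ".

largest Fibonacci ≤ 1863 is 1597; 1863 − 1597 = 266
largest Fibonacci ≤ 266 is 233; 266 − 233 = 33
largest Fibonacci ≤ 33 is 21; 33 − 21 = 12
largest Fibonacci ≤ 12 is 8; 12 − 8 = 4
largest Fibonacci ≤ 4 is 3; 4 − 3 = 1
largest Fibonacci ≤ 1 is 1; 1 − 1 = 0
So 1863 = 1597 + 233 + 21 + 8 + 3 + 1, with no two terms consecutive in the sequence.

1597 + 233 + 21 + 8 + 3 + 1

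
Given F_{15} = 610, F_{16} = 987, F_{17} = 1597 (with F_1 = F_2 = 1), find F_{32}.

2178309

By the addition formula F_{m+n} = F_m F_{n+1} + F_{m−1} F_n with m=16, n=16: F_{32} = 987·1597 + 610·987 = 1576239 + 602070 = 2178309.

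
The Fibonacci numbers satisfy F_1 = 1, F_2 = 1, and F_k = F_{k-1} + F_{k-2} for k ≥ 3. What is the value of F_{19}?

4181

Iterating the recurrence up to F_{15} = 610 and F_{14} = 377:
F_{16} = F_{15} + F_{14} = 610 + 377 = 987
F_{17} = F_{16} + F_{15} = 987 + 610 = 1597
F_{18} = F_{17} + F_{16} = 1597 + 987 = 2584
F_{19} = F_{18} + F_{17} = 2584 + 1597 = 4181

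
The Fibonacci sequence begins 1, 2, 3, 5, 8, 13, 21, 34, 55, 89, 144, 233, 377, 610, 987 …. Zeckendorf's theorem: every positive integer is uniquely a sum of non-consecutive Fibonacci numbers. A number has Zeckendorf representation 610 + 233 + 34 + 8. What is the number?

885

610 + 233 + 34 + 8 = 885.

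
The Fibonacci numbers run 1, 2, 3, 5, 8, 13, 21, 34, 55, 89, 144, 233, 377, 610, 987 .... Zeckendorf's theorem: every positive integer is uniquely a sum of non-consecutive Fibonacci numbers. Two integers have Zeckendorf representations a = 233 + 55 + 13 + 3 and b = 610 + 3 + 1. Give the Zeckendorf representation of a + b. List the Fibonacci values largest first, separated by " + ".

The two numbers are 304 and 614, so their sum is 918.
largest Fibonacci ≤ 918 is 610; 918 − 610 = 308
largest Fibonacci ≤ 308 is 233; 308 − 233 = 75
largest Fibonacci ≤ 75 is 55; 75 − 55 = 20
largest Fibonacci ≤ 20 is 13; 20 − 13 = 7
largest Fibonacci ≤ 7 is 5; 7 − 5 = 2
largest Fibonacci ≤ 2 is 2; 2 − 2 = 0

610 + 233 + 55 + 13 + 5 + 2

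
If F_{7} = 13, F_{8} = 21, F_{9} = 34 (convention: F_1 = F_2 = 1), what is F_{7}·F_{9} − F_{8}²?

1

13·34 − 21² = 442 − 441 = 1. (Cassini's identity: F_{k−1}F_{k+1} − F_k² = (−1)^k.)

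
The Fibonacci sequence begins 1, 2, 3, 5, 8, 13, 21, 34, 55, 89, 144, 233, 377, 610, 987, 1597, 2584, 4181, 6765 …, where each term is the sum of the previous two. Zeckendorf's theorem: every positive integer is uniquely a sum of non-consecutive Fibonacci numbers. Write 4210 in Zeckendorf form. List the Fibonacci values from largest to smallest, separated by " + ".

4181 + 21 + 8

Greedily peel off the largest Fibonacci term at each step:
take 4181 (≤ 4210); 4210 − 4181 = 29
take 21 (≤ 29); 29 − 21 = 8
take 8 (≤ 8); 8 − 8 = 0
So 4210 = 4181 + 21 + 8, with no two terms consecutive in the sequence.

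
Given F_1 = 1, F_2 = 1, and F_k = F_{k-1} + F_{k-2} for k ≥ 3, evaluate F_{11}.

89

Iterating the recurrence up to F_{7} = 13 and F_{6} = 8:
F_{8} = F_{7} + F_{6} = 13 + 8 = 21
F_{9} = F_{8} + F_{7} = 21 + 13 = 34
F_{10} = F_{9} + F_{8} = 34 + 21 = 55
F_{11} = F_{10} + F_{9} = 55 + 34 = 89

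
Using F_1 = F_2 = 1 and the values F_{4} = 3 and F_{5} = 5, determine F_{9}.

34

By F_{2k+1} = F_k² + F_{k+1}²: F_{9} = 3² + 5² = 9 + 25 = 34.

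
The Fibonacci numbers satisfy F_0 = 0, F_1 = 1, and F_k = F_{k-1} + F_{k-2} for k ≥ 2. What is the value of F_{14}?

377

Iterating the recurrence up to F_{6} = 8 and F_{5} = 5:
F_{7} = F_{6} + F_{5} = 8 + 5 = 13
F_{8} = F_{7} + F_{6} = 13 + 8 = 21
F_{9} = F_{8} + F_{7} = 21 + 13 = 34
F_{10} = F_{9} + F_{8} = 34 + 21 = 55
F_{11} = F_{10} + F_{9} = 55 + 34 = 89
F_{12} = F_{11} + F_{10} = 89 + 55 = 144
F_{13} = F_{12} + F_{11} = 144 + 89 = 233
F_{14} = F_{13} + F_{12} = 233 + 144 = 377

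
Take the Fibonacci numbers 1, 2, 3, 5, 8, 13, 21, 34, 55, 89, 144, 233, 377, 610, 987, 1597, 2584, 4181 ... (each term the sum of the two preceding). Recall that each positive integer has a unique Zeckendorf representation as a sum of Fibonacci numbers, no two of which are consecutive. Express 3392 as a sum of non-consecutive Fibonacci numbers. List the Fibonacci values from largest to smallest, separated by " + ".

2584 + 610 + 144 + 34 + 13 + 5 + 2

Greedy algorithm:
largest Fibonacci ≤ 3392 is 2584; 3392 − 2584 = 808
largest Fibonacci ≤ 808 is 610; 808 − 610 = 198
largest Fibonacci ≤ 198 is 144; 198 − 144 = 54
largest Fibonacci ≤ 54 is 34; 54 − 34 = 20
largest Fibonacci ≤ 20 is 13; 20 − 13 = 7
largest Fibonacci ≤ 7 is 5; 7 − 5 = 2
largest Fibonacci ≤ 2 is 2; 2 − 2 = 0
So 3392 = 2584 + 610 + 144 + 34 + 13 + 5 + 2, with no two terms consecutive in the sequence.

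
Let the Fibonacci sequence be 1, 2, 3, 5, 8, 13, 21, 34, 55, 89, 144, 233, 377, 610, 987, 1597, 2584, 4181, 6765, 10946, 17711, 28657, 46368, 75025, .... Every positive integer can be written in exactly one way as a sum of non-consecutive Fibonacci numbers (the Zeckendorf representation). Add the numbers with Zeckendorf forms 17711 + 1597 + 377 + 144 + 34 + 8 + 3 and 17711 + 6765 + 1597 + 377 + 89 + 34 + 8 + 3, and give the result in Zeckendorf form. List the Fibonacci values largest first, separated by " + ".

The two numbers are 19874 and 26584, so their sum is 46458.
46368 ≤ 46458 < 75025, so take 46368; remainder 90
89 ≤ 90 < 144, so take 89; remainder 1
1 ≤ 1 < 2, so take 1; remainder 0

46368 + 89 + 1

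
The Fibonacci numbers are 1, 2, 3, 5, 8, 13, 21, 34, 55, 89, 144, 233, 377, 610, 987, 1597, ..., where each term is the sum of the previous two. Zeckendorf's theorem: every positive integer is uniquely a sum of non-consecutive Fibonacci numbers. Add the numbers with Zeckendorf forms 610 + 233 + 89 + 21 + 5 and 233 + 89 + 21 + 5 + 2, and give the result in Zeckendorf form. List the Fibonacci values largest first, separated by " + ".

987 + 233 + 55 + 21 + 8 + 3 + 1

The two numbers are 958 and 350, so their sum is 1308.
Repeatedly subtract the largest Fibonacci number that fits:
1308 − 987 = 321
321 − 233 = 88
88 − 55 = 33
33 − 21 = 12
12 − 8 = 4
4 − 3 = 1
1 − 1 = 0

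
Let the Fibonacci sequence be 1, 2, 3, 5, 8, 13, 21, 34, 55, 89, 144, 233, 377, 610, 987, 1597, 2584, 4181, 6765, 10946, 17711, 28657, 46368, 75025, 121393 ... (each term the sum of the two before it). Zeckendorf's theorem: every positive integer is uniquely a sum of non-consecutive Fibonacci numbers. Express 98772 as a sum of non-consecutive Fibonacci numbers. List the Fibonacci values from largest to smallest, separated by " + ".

75025 ≤ 98772 < 121393, so take 75025; remainder 23747
17711 ≤ 23747 < 28657, so take 17711; remainder 6036
4181 ≤ 6036 < 6765, so take 4181; remainder 1855
1597 ≤ 1855 < 2584, so take 1597; remainder 258
233 ≤ 258 < 377, so take 233; remainder 25
21 ≤ 25 < 34, so take 21; remainder 4
3 ≤ 4 < 5, so take 3; remainder 1
1 ≤ 1 < 2, so take 1; remainder 0
So 98772 = 75025 + 17711 + 4181 + 1597 + 233 + 21 + 3 + 1, with no two terms consecutive in the sequence.

75025 + 17711 + 4181 + 1597 + 233 + 21 + 3 + 1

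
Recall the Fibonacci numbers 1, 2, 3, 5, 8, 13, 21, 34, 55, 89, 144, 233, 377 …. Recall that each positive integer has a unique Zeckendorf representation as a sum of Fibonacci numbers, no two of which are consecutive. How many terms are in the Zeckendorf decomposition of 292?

Greedy algorithm:
largest Fibonacci ≤ 292 is 233; 292 − 233 = 59
largest Fibonacci ≤ 59 is 55; 59 − 55 = 4
largest Fibonacci ≤ 4 is 3; 4 − 3 = 1
largest Fibonacci ≤ 1 is 1; 1 − 1 = 0
292 = 233 + 55 + 3 + 1, which has 4 terms.

4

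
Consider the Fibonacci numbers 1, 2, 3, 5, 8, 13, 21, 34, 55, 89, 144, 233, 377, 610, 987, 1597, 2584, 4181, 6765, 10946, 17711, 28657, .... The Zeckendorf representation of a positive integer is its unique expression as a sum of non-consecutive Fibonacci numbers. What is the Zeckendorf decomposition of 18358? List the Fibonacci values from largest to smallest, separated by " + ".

17711 + 610 + 34 + 3

Repeatedly subtract the largest Fibonacci number that fits:
subtract 17711 from 18358: 647 remains
subtract 610 from 647: 37 remains
subtract 34 from 37: 3 remains
subtract 3 from 3: 0 remains
So 18358 = 17711 + 610 + 34 + 3, with no two terms consecutive in the sequence.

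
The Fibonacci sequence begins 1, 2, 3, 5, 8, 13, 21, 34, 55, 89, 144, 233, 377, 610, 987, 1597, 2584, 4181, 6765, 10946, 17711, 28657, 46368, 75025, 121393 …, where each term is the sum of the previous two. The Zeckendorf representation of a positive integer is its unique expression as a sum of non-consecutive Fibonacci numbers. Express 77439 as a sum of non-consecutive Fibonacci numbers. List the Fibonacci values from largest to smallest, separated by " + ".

75025 + 1597 + 610 + 144 + 55 + 8

77439: greatest Fibonacci not exceeding it is 75025, leaving 2414
2414: greatest Fibonacci not exceeding it is 1597, leaving 817
817: greatest Fibonacci not exceeding it is 610, leaving 207
207: greatest Fibonacci not exceeding it is 144, leaving 63
63: greatest Fibonacci not exceeding it is 55, leaving 8
8: greatest Fibonacci not exceeding it is 8, leaving 0
So 77439 = 75025 + 1597 + 610 + 144 + 55 + 8, with no two terms consecutive in the sequence.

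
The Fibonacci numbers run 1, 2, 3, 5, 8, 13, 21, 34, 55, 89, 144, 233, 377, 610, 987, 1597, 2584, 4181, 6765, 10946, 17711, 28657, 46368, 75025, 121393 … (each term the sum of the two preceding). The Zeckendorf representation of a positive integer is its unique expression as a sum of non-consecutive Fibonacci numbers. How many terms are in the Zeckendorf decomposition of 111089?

7

75025 ≤ 111089 < 121393, so take 75025; remainder 36064
28657 ≤ 36064 < 46368, so take 28657; remainder 7407
6765 ≤ 7407 < 10946, so take 6765; remainder 642
610 ≤ 642 < 987, so take 610; remainder 32
21 ≤ 32 < 34, so take 21; remainder 11
8 ≤ 11 < 13, so take 8; remainder 3
3 ≤ 3 < 5, so take 3; remainder 0
111089 = 75025 + 28657 + 6765 + 610 + 21 + 8 + 3, which has 7 terms.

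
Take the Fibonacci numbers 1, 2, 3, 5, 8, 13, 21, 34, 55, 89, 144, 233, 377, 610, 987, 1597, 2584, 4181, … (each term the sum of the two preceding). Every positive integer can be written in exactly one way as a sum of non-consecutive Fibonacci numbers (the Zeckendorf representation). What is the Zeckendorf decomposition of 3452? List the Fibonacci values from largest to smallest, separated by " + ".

2584 + 610 + 233 + 21 + 3 + 1

Greedily peel off the largest Fibonacci term at each step:
3452: greatest Fibonacci not exceeding it is 2584, leaving 868
868: greatest Fibonacci not exceeding it is 610, leaving 258
258: greatest Fibonacci not exceeding it is 233, leaving 25
25: greatest Fibonacci not exceeding it is 21, leaving 4
4: greatest Fibonacci not exceeding it is 3, leaving 1
1: greatest Fibonacci not exceeding it is 1, leaving 0
So 3452 = 2584 + 610 + 233 + 21 + 3 + 1, with no two terms consecutive in the sequence.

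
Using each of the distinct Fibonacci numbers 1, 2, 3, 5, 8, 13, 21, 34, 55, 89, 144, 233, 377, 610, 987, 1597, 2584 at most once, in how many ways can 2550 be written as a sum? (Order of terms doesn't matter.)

20

2550 = 1597+610+233+89+21 = 1597+610+233+89+13+8 = 1597+610+233+55+34+21 = 1597+610+233+89+13+5+3 = … (16 more), for 20 in all.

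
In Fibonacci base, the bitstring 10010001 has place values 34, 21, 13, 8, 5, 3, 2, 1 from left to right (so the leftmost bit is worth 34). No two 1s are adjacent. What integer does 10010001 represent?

43

Summing the place values of the 1 bits: 34 + 8 + 1 = 43.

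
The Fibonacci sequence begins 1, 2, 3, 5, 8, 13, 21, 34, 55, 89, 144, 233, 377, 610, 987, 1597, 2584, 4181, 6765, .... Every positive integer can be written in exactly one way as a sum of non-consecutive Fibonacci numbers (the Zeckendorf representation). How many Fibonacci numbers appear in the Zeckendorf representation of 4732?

take 4181 (≤ 4732); 4732 − 4181 = 551
take 377 (≤ 551); 551 − 377 = 174
take 144 (≤ 174); 174 − 144 = 30
take 21 (≤ 30); 30 − 21 = 9
take 8 (≤ 9); 9 − 8 = 1
take 1 (≤ 1); 1 − 1 = 0
4732 = 4181 + 377 + 144 + 21 + 8 + 1, which has 6 terms.

6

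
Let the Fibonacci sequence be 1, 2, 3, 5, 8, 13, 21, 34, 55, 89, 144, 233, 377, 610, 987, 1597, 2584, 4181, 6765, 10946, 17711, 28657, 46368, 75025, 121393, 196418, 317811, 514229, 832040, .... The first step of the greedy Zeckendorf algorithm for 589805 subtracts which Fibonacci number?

514229

514229 ≤ 589805 < 832040, so the largest Fibonacci number not exceeding 589805 is 514229.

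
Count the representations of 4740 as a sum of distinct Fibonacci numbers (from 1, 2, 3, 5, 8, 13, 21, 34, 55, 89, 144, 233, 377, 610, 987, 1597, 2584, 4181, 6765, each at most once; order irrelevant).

4740 = 4181+377+144+34+3+1 = 4181+377+144+21+13+3+1 = 4181+377+89+55+34+3+1 = 2584+1597+377+144+34+3+1 = 4181+377+144+21+8+5+3+1 = … (22 more), for 27 in all.

27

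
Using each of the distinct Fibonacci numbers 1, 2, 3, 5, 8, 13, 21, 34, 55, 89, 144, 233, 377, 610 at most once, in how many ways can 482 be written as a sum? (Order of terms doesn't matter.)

20

Each representation comes from the Zeckendorf form by replacing some F_k with F_{k−1} + F_{k−2} where possible.
482 = 377+89+13+3 = 377+89+13+2+1 = 377+89+8+5+3 = 377+55+34+13+3 = … (16 more), for 20 in all.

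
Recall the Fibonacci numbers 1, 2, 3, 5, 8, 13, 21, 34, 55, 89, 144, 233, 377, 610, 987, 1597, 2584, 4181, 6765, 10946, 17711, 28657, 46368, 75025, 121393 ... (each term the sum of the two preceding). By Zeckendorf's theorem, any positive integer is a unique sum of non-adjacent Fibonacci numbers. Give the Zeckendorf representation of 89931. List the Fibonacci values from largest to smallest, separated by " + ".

75025 ≤ 89931 < 121393, so take 75025; remainder 14906
10946 ≤ 14906 < 17711, so take 10946; remainder 3960
2584 ≤ 3960 < 4181, so take 2584; remainder 1376
987 ≤ 1376 < 1597, so take 987; remainder 389
377 ≤ 389 < 610, so take 377; remainder 12
8 ≤ 12 < 13, so take 8; remainder 4
3 ≤ 4 < 5, so take 3; remainder 1
1 ≤ 1 < 2, so take 1; remainder 0
So 89931 = 75025 + 10946 + 2584 + 987 + 377 + 8 + 3 + 1, with no two terms consecutive in the sequence.

75025 + 10946 + 2584 + 987 + 377 + 8 + 3 + 1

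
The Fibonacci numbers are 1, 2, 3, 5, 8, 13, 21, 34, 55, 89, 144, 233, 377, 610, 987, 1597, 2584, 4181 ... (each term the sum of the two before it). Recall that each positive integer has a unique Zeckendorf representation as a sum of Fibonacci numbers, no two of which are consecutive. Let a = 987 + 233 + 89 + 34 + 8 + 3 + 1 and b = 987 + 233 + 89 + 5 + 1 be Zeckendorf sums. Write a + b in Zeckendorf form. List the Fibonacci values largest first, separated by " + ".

The two numbers are 1355 and 1315, so their sum is 2670.
Greedily peel off the largest Fibonacci term at each step:
take 2584 (≤ 2670); 2670 − 2584 = 86
take 55 (≤ 86); 86 − 55 = 31
take 21 (≤ 31); 31 − 21 = 10
take 8 (≤ 10); 10 − 8 = 2
take 2 (≤ 2); 2 − 2 = 0

2584 + 55 + 21 + 8 + 2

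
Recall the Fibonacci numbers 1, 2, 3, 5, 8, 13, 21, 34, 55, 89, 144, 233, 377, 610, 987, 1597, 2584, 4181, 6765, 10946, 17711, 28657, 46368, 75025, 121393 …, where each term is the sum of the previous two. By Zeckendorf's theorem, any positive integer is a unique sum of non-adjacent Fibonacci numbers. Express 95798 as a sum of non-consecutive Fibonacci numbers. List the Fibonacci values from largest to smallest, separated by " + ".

75025 ≤ 95798 < 121393, so take 75025; remainder 20773
17711 ≤ 20773 < 28657, so take 17711; remainder 3062
2584 ≤ 3062 < 4181, so take 2584; remainder 478
377 ≤ 478 < 610, so take 377; remainder 101
89 ≤ 101 < 144, so take 89; remainder 12
8 ≤ 12 < 13, so take 8; remainder 4
3 ≤ 4 < 5, so take 3; remainder 1
1 ≤ 1 < 2, so take 1; remainder 0
So 95798 = 75025 + 17711 + 2584 + 377 + 89 + 8 + 3 + 1, with no two terms consecutive in the sequence.

75025 + 17711 + 2584 + 377 + 89 + 8 + 3 + 1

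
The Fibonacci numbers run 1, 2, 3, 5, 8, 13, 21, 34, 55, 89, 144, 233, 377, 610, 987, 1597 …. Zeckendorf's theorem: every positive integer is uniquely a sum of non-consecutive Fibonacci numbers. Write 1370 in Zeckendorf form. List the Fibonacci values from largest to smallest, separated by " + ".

largest Fibonacci ≤ 1370 is 987; 1370 − 987 = 383
largest Fibonacci ≤ 383 is 377; 383 − 377 = 6
largest Fibonacci ≤ 6 is 5; 6 − 5 = 1
largest Fibonacci ≤ 1 is 1; 1 − 1 = 0
So 1370 = 987 + 377 + 5 + 1, with no two terms consecutive in the sequence.

987 + 377 + 5 + 1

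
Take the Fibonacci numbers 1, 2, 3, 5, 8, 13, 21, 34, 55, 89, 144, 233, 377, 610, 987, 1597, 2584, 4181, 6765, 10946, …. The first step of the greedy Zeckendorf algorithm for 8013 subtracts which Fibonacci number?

6765 ≤ 8013 < 10946, so the largest Fibonacci number not exceeding 8013 is 6765.

6765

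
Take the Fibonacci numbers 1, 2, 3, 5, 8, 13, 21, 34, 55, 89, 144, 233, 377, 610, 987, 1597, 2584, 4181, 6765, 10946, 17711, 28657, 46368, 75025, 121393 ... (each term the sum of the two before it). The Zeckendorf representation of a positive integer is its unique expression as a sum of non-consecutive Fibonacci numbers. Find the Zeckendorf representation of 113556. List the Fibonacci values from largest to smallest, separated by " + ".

Greedily peel off the largest Fibonacci term at each step:
75025 ≤ 113556 < 121393, so take 75025; remainder 38531
28657 ≤ 38531 < 46368, so take 28657; remainder 9874
6765 ≤ 9874 < 10946, so take 6765; remainder 3109
2584 ≤ 3109 < 4181, so take 2584; remainder 525
377 ≤ 525 < 610, so take 377; remainder 148
144 ≤ 148 < 233, so take 144; remainder 4
3 ≤ 4 < 5, so take 3; remainder 1
1 ≤ 1 < 2, so take 1; remainder 0
So 113556 = 75025 + 28657 + 6765 + 2584 + 377 + 144 + 3 + 1, with no two terms consecutive in the sequence.

75025 + 28657 + 6765 + 2584 + 377 + 144 + 3 + 1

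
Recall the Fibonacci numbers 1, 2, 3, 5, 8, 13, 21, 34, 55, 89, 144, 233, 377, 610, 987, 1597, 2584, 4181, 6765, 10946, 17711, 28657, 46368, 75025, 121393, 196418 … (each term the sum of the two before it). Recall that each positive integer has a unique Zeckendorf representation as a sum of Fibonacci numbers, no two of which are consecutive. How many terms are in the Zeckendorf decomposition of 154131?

9

Repeatedly subtract the largest Fibonacci number that fits:
largest Fibonacci ≤ 154131 is 121393; 154131 − 121393 = 32738
largest Fibonacci ≤ 32738 is 28657; 32738 − 28657 = 4081
largest Fibonacci ≤ 4081 is 2584; 4081 − 2584 = 1497
largest Fibonacci ≤ 1497 is 987; 1497 − 987 = 510
largest Fibonacci ≤ 510 is 377; 510 − 377 = 133
largest Fibonacci ≤ 133 is 89; 133 − 89 = 44
largest Fibonacci ≤ 44 is 34; 44 − 34 = 10
largest Fibonacci ≤ 10 is 8; 10 − 8 = 2
largest Fibonacci ≤ 2 is 2; 2 − 2 = 0
154131 = 121393 + 28657 + 2584 + 987 + 377 + 89 + 34 + 8 + 2, which has 9 terms.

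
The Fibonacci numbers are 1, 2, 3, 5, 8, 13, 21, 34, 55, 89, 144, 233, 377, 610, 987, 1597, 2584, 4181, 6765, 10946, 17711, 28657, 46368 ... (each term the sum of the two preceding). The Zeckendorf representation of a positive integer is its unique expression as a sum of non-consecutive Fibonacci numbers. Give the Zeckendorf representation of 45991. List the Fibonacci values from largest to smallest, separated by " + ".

Repeatedly subtract the largest Fibonacci number that fits:
45991: greatest Fibonacci not exceeding it is 28657, leaving 17334
17334: greatest Fibonacci not exceeding it is 10946, leaving 6388
6388: greatest Fibonacci not exceeding it is 4181, leaving 2207
2207: greatest Fibonacci not exceeding it is 1597, leaving 610
610: greatest Fibonacci not exceeding it is 610, leaving 0
So 45991 = 28657 + 10946 + 4181 + 1597 + 610, with no two terms consecutive in the sequence.

28657 + 10946 + 4181 + 1597 + 610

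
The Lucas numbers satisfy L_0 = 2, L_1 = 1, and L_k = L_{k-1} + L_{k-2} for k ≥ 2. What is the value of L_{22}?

39603

Iterating the recurrence up to L_{16} = 2207 and L_{15} = 1364:
L_{17} = L_{16} + L_{15} = 2207 + 1364 = 3571
L_{18} = L_{17} + L_{16} = 3571 + 2207 = 5778
L_{19} = L_{18} + L_{17} = 5778 + 3571 = 9349
L_{20} = L_{19} + L_{18} = 9349 + 5778 = 15127
L_{21} = L_{20} + L_{19} = 15127 + 9349 = 24476
L_{22} = L_{21} + L_{20} = 24476 + 15127 = 39603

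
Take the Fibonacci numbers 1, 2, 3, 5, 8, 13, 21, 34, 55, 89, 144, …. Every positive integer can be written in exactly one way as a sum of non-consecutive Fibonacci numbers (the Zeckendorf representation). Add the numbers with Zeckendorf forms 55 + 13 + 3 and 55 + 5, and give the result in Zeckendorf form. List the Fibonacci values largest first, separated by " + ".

The two numbers are 71 and 60, so their sum is 131.
131: greatest Fibonacci not exceeding it is 89, leaving 42
42: greatest Fibonacci not exceeding it is 34, leaving 8
8: greatest Fibonacci not exceeding it is 8, leaving 0

89 + 34 + 8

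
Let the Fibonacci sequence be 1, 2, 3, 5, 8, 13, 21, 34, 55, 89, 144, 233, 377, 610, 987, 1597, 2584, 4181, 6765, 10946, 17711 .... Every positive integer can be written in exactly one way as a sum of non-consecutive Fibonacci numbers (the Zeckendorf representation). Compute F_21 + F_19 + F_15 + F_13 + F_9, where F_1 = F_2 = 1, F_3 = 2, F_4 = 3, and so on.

16004

F_21 + F_19 + F_15 + F_13 + F_9 = 10946 + 4181 + 610 + 233 + 34 = 16004.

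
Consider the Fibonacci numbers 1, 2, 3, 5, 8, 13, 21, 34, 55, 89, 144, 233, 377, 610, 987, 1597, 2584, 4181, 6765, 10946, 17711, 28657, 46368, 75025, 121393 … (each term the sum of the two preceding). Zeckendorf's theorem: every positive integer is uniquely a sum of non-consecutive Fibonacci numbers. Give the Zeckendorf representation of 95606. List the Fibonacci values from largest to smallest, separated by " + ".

75025 + 17711 + 2584 + 233 + 34 + 13 + 5 + 1

Greedy algorithm:
95606 − 75025 = 20581
20581 − 17711 = 2870
2870 − 2584 = 286
286 − 233 = 53
53 − 34 = 19
19 − 13 = 6
6 − 5 = 1
1 − 1 = 0
So 95606 = 75025 + 17711 + 2584 + 233 + 34 + 13 + 5 + 1, with no two terms consecutive in the sequence.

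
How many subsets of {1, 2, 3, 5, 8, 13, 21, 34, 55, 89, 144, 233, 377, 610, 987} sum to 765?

765 = 610+144+8+3 = 610+144+8+2+1 = 610+89+55+8+3 = 377+233+144+8+3 = 610+144+5+3+2+1 = … (15 more), for 20 in all.

20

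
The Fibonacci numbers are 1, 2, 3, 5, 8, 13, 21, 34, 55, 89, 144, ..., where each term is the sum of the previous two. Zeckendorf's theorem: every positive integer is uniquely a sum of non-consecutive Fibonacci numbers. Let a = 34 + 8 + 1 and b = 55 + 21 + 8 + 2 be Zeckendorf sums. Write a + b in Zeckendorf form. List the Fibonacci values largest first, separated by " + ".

89 + 34 + 5 + 1

The two numbers are 43 and 86, so their sum is 129.
Greedy algorithm:
129 − 89 = 40
40 − 34 = 6
6 − 5 = 1
1 − 1 = 0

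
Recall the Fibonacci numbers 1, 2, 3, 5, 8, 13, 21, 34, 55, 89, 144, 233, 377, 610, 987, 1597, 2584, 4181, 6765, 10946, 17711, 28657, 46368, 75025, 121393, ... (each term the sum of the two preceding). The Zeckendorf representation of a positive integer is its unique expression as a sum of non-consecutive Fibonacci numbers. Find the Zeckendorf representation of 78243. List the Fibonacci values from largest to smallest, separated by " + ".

75025 + 2584 + 610 + 21 + 3

Repeatedly subtract the largest Fibonacci number that fits:
take 75025 (≤ 78243); 78243 − 75025 = 3218
take 2584 (≤ 3218); 3218 − 2584 = 634
take 610 (≤ 634); 634 − 610 = 24
take 21 (≤ 24); 24 − 21 = 3
take 3 (≤ 3); 3 − 3 = 0
So 78243 = 75025 + 2584 + 610 + 21 + 3, with no two terms consecutive in the sequence.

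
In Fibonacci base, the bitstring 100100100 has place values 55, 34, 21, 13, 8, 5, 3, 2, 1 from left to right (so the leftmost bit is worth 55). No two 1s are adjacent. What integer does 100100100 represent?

71

Summing the place values of the 1 bits: 55 + 13 + 3 = 71.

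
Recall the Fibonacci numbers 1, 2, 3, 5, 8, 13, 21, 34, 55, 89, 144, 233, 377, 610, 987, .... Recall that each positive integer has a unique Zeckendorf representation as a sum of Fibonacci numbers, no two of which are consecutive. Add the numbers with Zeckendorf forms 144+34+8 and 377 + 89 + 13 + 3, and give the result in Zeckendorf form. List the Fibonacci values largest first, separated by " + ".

610 + 55 + 3

The two numbers are 186 and 482, so their sum is 668.
668: greatest Fibonacci not exceeding it is 610, leaving 58
58: greatest Fibonacci not exceeding it is 55, leaving 3
3: greatest Fibonacci not exceeding it is 3, leaving 0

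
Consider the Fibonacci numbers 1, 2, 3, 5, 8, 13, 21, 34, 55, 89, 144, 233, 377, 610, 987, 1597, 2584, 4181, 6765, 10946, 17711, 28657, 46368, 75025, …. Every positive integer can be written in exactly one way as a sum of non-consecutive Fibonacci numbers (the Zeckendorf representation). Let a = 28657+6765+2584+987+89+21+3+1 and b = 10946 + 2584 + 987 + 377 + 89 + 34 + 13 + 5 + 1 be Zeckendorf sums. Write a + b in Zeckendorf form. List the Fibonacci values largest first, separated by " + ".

46368 + 6765 + 987 + 21 + 2

The two numbers are 39107 and 15036, so their sum is 54143.
Greedily peel off the largest Fibonacci term at each step:
largest Fibonacci ≤ 54143 is 46368; 54143 − 46368 = 7775
largest Fibonacci ≤ 7775 is 6765; 7775 − 6765 = 1010
largest Fibonacci ≤ 1010 is 987; 1010 − 987 = 23
largest Fibonacci ≤ 23 is 21; 23 − 21 = 2
largest Fibonacci ≤ 2 is 2; 2 − 2 = 0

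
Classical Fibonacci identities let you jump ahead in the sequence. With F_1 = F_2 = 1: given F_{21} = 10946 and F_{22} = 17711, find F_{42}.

By the doubling identity F_{2k} = F_k(2F_{k+1} − F_k): F_{42} = 10946·(2·17711 − 10946) = 10946·24476 = 267914296.

267914296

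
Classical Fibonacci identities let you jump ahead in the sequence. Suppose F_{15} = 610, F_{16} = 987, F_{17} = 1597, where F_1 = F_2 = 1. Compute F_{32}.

2178309

By the addition formula F_{m+n} = F_m F_{n+1} + F_{m−1} F_n with m=17, n=15: F_{32} = 1597·987 + 987·610 = 1576239 + 602070 = 2178309.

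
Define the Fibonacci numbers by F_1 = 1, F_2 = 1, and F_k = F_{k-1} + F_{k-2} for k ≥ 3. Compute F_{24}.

Iterating the recurrence up to F_{16} = 987 and F_{15} = 610:
F_{17} = F_{16} + F_{15} = 987 + 610 = 1597
F_{18} = F_{17} + F_{16} = 1597 + 987 = 2584
F_{19} = F_{18} + F_{17} = 2584 + 1597 = 4181
F_{20} = F_{19} + F_{18} = 4181 + 2584 = 6765
F_{21} = F_{20} + F_{19} = 6765 + 4181 = 10946
F_{22} = F_{21} + F_{20} = 10946 + 6765 = 17711
F_{23} = F_{22} + F_{21} = 17711 + 10946 = 28657
F_{24} = F_{23} + F_{22} = 28657 + 17711 = 46368

46368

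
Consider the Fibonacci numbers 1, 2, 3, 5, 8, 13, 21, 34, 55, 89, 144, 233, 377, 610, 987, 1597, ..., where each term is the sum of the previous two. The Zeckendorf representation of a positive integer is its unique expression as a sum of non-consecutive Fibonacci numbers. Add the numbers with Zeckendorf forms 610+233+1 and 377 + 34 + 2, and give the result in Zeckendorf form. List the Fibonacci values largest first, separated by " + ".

The two numbers are 844 and 413, so their sum is 1257.
Greedily peel off the largest Fibonacci term at each step:
take 987 (≤ 1257); 1257 − 987 = 270
take 233 (≤ 270); 270 − 233 = 37
take 34 (≤ 37); 37 − 34 = 3
take 3 (≤ 3); 3 − 3 = 0

987 + 233 + 34 + 3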